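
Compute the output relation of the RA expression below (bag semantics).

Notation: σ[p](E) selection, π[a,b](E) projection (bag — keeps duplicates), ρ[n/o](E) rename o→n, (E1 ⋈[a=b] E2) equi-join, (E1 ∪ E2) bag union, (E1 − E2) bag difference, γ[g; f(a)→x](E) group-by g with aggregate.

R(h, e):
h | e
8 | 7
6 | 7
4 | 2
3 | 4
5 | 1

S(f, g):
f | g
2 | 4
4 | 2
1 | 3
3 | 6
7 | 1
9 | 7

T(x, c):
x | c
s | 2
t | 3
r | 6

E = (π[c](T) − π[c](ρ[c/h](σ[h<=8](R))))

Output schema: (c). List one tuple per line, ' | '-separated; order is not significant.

Stepwise |·|:
  T → 3
  π[c](T) → 3
  R → 5
  σ[h<=8](R) → 5
  ρ[c/h](σ[h<=8](R)) → 5
  π[c](ρ[c/h](σ[h<=8](R))) → 5
  (π[c](T) − π[c](ρ[c/h](σ[h<=8](R)))) → 1

== RESULT ==
c
2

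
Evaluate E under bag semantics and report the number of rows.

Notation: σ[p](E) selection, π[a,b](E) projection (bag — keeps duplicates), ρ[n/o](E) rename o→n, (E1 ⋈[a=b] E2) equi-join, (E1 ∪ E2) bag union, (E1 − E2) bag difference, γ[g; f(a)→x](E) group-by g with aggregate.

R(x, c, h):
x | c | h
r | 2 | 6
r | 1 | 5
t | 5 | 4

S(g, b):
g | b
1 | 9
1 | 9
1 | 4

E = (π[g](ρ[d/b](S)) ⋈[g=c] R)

Subexpression sizes:
  S → 3
  ρ[d/b](S) → 3
  π[g](ρ[d/b](S)) → 3
  R → 3
  (π[g](ρ[d/b](S)) ⋈[g=c] R) → 3

|E| = 3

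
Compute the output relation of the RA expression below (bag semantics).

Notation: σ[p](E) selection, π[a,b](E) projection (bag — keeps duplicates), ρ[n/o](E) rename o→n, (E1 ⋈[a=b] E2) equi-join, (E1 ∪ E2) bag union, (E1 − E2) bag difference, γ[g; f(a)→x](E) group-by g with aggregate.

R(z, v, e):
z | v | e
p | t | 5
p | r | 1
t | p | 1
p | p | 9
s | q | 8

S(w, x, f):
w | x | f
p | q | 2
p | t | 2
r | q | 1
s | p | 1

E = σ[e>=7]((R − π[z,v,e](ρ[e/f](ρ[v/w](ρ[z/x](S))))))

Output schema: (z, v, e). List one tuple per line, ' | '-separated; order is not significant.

Per-node cardinality:
  R → 5
  S → 4
  ρ[z/x](S) → 4
  ρ[v/w](ρ[z/x](S)) → 4
  ρ[e/f](ρ[v/w](ρ[z/x](S))) → 4
  π[z,v,e](ρ[e/f](ρ[v/w](ρ[z/x](S)))) → 4
  (R − π[z,v,e](ρ[e/f](ρ[v/w](ρ[z/x](S))))) → 5
  σ[e>=7]((R − π[z,v,e](ρ[e/f](ρ[v/w](ρ[z/x](S)))))) → 2

== RESULT ==
z | v | e
p | p | 9
s | q | 8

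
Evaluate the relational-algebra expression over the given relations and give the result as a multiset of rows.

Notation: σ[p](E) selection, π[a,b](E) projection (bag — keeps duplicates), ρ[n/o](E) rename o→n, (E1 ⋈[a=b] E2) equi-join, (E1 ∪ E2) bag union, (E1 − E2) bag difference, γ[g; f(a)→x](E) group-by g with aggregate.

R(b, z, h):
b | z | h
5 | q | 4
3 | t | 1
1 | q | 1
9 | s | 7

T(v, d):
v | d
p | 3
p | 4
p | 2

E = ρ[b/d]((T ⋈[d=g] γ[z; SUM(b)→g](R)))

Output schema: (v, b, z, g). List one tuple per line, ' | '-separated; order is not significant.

Per-node cardinality:
  T → 3
  R → 4
  γ[z; SUM(b)→g](R) → 3
  (T ⋈[d=g] γ[z; SUM(b)→g](R)) → 1
  ρ[b/d]((T ⋈[d=g] γ[z; SUM(b)→g](R))) → 1

== RESULT ==
v | b | z | g
p | 3 | t | 3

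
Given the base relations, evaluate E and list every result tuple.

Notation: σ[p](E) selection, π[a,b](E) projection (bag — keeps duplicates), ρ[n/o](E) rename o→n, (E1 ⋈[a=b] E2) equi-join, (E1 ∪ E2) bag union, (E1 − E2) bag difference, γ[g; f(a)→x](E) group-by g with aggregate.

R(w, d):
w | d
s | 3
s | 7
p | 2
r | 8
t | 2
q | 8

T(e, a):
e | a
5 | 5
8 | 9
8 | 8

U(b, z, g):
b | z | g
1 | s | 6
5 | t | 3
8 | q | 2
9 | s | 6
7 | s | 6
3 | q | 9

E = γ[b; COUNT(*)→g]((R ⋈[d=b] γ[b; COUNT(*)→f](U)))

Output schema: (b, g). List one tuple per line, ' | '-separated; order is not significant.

Row counts bottom-up:
  R → 6
  U → 6
  γ[b; COUNT(*)→f](U) → 6
  (R ⋈[d=b] γ[b; COUNT(*)→f](U)) → 4
  γ[b; COUNT(*)→g]((R ⋈[d=b] γ[b; COUNT(*)→f](U))) → 3

== RESULT ==
b | g
3 | 1
7 | 1
8 | 2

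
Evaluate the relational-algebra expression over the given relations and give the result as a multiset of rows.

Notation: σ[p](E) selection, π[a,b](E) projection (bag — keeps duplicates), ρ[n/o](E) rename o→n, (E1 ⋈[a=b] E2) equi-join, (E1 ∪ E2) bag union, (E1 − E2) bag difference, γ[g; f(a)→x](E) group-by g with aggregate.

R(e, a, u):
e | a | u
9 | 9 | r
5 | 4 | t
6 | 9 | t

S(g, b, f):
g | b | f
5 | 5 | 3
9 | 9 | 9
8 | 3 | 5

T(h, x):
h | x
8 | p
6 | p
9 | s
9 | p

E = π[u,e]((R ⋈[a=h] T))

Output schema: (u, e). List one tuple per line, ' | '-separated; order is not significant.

Per-node cardinality:
  R → 3
  T → 4
  (R ⋈[a=h] T) → 4
  π[u,e]((R ⋈[a=h] T)) → 4

== RESULT ==
u | e
r | 9
r | 9
t | 6
t | 6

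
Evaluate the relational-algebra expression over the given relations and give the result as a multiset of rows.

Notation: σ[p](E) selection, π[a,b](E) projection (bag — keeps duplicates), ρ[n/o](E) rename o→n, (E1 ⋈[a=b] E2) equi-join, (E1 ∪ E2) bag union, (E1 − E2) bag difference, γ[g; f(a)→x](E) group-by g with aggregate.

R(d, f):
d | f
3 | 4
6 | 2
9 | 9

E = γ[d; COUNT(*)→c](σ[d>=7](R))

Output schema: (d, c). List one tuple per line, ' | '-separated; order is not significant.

Per-node cardinality:
  R → 3
  σ[d>=7](R) → 1
  γ[d; COUNT(*)→c](σ[d>=7](R)) → 1

== RESULT ==
d | c
9 | 1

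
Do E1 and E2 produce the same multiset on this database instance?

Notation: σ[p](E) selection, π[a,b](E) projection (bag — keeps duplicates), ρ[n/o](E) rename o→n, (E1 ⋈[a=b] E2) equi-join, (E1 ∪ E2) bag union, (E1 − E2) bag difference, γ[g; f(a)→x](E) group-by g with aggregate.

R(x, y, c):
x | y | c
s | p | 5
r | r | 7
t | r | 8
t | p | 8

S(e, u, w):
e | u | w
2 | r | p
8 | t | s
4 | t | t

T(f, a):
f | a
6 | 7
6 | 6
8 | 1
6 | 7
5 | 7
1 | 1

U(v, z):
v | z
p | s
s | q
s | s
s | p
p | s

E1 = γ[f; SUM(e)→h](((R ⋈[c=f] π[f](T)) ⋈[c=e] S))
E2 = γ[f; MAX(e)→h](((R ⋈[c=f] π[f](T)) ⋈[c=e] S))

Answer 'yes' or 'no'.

E1 stepwise |·|:
  R → 4
  T → 6
  π[f](T) → 6
  (R ⋈[c=f] π[f](T)) → 3
  S → 3
  ((R ⋈[c=f] π[f](T)) ⋈[c=e] S) → 2
  γ[f; SUM(e)→h](((R ⋈[c=f] π[f](T)) ⋈[c=e] S)) → 1
E2 stepwise |·|:
  R → 4
  T → 6
  π[f](T) → 6
  (R ⋈[c=f] π[f](T)) → 3
  S → 3
  ((R ⋈[c=f] π[f](T)) ⋈[c=e] S) → 2
  γ[f; MAX(e)→h](((R ⋈[c=f] π[f](T)) ⋈[c=e] S)) → 1

E1 result:
f | h
8 | 16
E2 result:
f | h
8 | 8
Witness: (8, 8) appears 0× in E1 but 1× in E2.

no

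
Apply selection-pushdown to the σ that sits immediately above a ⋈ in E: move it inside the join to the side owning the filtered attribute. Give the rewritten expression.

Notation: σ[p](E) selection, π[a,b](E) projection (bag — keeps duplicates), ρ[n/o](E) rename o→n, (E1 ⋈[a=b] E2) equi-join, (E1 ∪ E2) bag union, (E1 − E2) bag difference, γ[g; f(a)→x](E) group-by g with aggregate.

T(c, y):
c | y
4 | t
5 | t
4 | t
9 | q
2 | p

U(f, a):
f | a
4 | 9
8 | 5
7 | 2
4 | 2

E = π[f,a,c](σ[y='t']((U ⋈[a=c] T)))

σ filters on y, owned by the right side.
E' = π[f,a,c]((U ⋈[a=c] σ[y='t'](T)))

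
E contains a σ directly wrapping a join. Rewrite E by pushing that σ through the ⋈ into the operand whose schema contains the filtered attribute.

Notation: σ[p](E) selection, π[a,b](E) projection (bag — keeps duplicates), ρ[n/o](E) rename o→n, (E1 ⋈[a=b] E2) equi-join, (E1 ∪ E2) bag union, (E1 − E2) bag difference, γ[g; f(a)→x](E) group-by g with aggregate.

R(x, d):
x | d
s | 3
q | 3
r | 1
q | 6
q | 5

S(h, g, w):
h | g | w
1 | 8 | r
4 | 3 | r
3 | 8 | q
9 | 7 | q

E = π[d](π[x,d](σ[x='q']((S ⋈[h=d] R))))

σ filters on x, owned by the right side.
E' = π[d](π[x,d]((S ⋈[h=d] σ[x='q'](R))))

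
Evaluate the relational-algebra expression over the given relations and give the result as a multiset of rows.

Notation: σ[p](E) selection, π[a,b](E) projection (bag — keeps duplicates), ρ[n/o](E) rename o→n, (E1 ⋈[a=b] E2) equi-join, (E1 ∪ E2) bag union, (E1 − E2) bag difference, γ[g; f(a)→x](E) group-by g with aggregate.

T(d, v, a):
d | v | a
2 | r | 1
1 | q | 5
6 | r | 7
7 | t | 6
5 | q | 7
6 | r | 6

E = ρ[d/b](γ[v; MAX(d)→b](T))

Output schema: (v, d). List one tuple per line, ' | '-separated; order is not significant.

Subexpression sizes:
  T → 6
  γ[v; MAX(d)→b](T) → 3
  ρ[d/b](γ[v; MAX(d)→b](T)) → 3

== RESULT ==
v | d
q | 5
r | 6
t | 7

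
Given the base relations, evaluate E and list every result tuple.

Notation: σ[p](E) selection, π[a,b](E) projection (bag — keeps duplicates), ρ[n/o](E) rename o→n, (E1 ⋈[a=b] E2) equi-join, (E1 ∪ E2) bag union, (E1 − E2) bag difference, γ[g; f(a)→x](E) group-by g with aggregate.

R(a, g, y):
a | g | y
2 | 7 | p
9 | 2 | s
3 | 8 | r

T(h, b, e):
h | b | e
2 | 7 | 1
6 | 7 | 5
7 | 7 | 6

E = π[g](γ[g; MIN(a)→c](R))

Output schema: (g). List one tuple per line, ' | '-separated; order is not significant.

Stepwise |·|:
  R → 3
  γ[g; MIN(a)→c](R) → 3
  π[g](γ[g; MIN(a)→c](R)) → 3

== RESULT ==
g
2
7
8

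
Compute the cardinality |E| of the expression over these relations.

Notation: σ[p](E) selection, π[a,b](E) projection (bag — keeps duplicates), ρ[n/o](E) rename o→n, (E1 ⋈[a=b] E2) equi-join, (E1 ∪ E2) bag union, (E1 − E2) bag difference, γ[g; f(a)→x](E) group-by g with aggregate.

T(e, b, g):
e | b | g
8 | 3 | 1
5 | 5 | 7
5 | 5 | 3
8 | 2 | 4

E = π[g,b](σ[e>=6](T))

Stepwise |·|:
  T → 4
  σ[e>=6](T) → 2
  π[g,b](σ[e>=6](T)) → 2

|E| = 2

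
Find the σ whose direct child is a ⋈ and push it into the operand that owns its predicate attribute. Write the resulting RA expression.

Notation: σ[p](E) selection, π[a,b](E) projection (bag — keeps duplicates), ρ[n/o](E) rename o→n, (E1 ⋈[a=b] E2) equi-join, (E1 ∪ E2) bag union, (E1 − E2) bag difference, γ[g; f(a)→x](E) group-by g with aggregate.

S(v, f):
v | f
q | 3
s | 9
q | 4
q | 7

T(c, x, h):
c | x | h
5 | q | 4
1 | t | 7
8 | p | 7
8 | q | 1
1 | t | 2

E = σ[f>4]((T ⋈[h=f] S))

σ filters on f, owned by the right side.
E' = (T ⋈[h=f] σ[f>4](S))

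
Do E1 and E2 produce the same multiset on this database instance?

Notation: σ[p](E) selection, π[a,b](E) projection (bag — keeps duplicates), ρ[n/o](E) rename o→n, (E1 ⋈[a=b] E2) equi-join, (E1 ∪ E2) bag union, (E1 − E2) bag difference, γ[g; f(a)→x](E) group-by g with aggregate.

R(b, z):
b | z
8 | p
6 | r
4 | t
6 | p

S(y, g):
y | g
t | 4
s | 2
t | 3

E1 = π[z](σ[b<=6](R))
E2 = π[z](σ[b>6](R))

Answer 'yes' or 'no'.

E1 per-node cardinality:
  R → 4
  σ[b<=6](R) → 3
  π[z](σ[b<=6](R)) → 3
E2 per-node cardinality:
  R → 4
  σ[b>6](R) → 1
  π[z](σ[b>6](R)) → 1

E1 result:
z
p
r
t
E2 result:
z
p
Witness: ('t',) appears 1× in E1 but 0× in E2.

no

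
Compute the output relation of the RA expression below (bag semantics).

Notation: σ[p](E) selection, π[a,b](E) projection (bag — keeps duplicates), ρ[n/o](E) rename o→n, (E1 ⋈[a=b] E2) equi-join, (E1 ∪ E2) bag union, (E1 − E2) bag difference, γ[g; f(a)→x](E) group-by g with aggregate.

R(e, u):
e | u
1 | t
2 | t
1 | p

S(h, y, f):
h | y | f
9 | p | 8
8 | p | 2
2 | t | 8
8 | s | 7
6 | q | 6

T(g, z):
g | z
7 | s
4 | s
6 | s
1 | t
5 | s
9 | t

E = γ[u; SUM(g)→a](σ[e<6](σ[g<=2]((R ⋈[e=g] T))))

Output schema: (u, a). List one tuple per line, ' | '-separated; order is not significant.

Row counts bottom-up:
  R → 3
  T → 6
  (R ⋈[e=g] T) → 2
  σ[g<=2]((R ⋈[e=g] T)) → 2
  σ[e<6](σ[g<=2]((R ⋈[e=g] T))) → 2
  γ[u; SUM(g)→a](σ[e<6](σ[g<=2]((R ⋈[e=g] T)))) → 2

== RESULT ==
u | a
p | 1
t | 1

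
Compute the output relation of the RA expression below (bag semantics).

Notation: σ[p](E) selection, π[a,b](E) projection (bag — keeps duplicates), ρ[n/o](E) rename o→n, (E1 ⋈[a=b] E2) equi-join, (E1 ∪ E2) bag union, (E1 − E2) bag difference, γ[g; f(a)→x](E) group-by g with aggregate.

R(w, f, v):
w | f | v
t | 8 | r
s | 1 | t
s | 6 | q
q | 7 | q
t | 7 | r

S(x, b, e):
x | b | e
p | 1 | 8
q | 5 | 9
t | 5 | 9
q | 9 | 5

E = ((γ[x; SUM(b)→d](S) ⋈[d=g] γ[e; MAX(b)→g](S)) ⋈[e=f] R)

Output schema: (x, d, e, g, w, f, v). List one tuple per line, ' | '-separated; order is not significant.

Stepwise |·|:
  S → 4
  γ[x; SUM(b)→d](S) → 3
  S → 4
  γ[e; MAX(b)→g](S) → 3
  (γ[x; SUM(b)→d](S) ⋈[d=g] γ[e; MAX(b)→g](S)) → 2
  R → 5
  ((γ[x; SUM(b)→d](S) ⋈[d=g] γ[e; MAX(b)→g](S)) ⋈[e=f] R) → 1

== RESULT ==
x | d | e | g | w | f | v
p | 1 | 8 | 1 | t | 8 | r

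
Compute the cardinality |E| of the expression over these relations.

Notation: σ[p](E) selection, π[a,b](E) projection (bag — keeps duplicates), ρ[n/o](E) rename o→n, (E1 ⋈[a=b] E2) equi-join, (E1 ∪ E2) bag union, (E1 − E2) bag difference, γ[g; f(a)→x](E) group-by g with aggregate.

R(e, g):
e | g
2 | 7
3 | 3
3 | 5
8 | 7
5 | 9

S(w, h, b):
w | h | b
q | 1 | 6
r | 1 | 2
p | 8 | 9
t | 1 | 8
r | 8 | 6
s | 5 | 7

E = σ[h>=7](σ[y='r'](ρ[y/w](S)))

Subexpression sizes:
  S → 6
  ρ[y/w](S) → 6
  σ[y='r'](ρ[y/w](S)) → 2
  σ[h>=7](σ[y='r'](ρ[y/w](S))) → 1

|E| = 1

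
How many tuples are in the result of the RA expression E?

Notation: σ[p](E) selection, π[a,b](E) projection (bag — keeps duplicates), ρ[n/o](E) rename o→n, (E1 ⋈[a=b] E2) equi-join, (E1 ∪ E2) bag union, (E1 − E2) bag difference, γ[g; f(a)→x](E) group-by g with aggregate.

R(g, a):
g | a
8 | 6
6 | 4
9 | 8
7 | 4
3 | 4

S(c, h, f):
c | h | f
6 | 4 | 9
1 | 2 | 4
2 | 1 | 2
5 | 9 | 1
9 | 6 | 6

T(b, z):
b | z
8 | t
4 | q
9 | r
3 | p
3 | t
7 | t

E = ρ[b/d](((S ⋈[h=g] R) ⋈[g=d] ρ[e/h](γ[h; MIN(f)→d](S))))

Per-node cardinality:
  S → 5
  R → 5
  (S ⋈[h=g] R) → 2
  S → 5
  γ[h; MIN(f)→d](S) → 5
  ρ[e/h](γ[h; MIN(f)→d](S)) → 5
  ((S ⋈[h=g] R) ⋈[g=d] ρ[e/h](γ[h; MIN(f)→d](S))) → 2
  ρ[b/d](((S ⋈[h=g] R) ⋈[g=d] ρ[e/h](γ[h; MIN(f)→d](S)))) → 2

|E| = 2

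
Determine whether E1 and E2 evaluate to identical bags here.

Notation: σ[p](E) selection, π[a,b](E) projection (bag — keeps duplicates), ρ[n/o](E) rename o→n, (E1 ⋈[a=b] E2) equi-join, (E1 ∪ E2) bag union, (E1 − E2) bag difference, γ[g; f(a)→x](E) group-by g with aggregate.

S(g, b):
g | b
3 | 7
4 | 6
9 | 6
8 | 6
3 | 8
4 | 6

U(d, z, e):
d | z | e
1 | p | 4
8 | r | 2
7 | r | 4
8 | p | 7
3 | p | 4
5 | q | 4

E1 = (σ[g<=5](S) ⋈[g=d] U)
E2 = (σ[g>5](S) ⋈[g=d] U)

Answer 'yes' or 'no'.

E1 subexpression sizes:
  S → 6
  σ[g<=5](S) → 4
  U → 6
  (σ[g<=5](S) ⋈[g=d] U) → 2
E2 subexpression sizes:
  S → 6
  σ[g>5](S) → 2
  U → 6
  (σ[g>5](S) ⋈[g=d] U) → 2

E1 result:
g | b | d | z | e
3 | 7 | 3 | p | 4
3 | 8 | 3 | p | 4
E2 result:
g | b | d | z | e
8 | 6 | 8 | p | 7
8 | 6 | 8 | r | 2
Witness: (3, 8, 3, 'p', 4) appears 1× in E1 but 0× in E2.

no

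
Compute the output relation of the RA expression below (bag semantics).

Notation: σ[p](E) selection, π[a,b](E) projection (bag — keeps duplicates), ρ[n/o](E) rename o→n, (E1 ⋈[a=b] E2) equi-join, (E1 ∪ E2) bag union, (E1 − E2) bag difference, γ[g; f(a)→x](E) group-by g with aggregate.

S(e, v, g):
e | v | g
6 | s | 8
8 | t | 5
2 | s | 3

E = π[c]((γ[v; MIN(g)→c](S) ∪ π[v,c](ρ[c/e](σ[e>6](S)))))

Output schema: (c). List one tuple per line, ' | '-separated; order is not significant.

Subexpression sizes:
  S → 3
  γ[v; MIN(g)→c](S) → 2
  S → 3
  σ[e>6](S) → 1
  ρ[c/e](σ[e>6](S)) → 1
  π[v,c](ρ[c/e](σ[e>6](S))) → 1
  (γ[v; MIN(g)→c](S) ∪ π[v,c](ρ[c/e](σ[e>6](S)))) → 3
  π[c]((γ[v; MIN(g)→c](S) ∪ π[v,c](ρ[c/e](σ[e>6](S))))) → 3

== RESULT ==
c
3
5
8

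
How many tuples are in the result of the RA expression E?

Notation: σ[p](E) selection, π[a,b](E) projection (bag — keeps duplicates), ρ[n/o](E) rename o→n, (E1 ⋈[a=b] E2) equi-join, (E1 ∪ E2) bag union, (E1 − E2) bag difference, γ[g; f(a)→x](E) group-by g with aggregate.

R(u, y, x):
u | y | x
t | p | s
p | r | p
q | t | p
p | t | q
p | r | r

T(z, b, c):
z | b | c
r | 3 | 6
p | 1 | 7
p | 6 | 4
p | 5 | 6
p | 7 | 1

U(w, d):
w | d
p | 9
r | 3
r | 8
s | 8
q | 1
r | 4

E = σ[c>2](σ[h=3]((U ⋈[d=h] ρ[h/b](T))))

Per-node cardinality:
  U → 6
  T → 5
  ρ[h/b](T) → 5
  (U ⋈[d=h] ρ[h/b](T)) → 2
  σ[h=3]((U ⋈[d=h] ρ[h/b](T))) → 1
  σ[c>2](σ[h=3]((U ⋈[d=h] ρ[h/b](T)))) → 1

|E| = 1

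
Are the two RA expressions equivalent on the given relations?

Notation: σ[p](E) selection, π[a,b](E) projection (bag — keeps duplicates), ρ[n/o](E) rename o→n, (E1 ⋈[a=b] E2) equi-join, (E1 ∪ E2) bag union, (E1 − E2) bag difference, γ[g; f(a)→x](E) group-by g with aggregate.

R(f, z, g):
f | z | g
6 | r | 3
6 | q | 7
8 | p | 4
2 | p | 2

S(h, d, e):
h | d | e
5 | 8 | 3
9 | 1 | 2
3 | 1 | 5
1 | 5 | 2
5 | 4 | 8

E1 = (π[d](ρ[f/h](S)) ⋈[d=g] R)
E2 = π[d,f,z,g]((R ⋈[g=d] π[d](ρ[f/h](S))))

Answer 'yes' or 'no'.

E1 subexpression sizes:
  S → 5
  ρ[f/h](S) → 5
  π[d](ρ[f/h](S)) → 5
  R → 4
  (π[d](ρ[f/h](S)) ⋈[d=g] R) → 1
E2 subexpression sizes:
  R → 4
  S → 5
  ρ[f/h](S) → 5
  π[d](ρ[f/h](S)) → 5
  (R ⋈[g=d] π[d](ρ[f/h](S))) → 1
  π[d,f,z,g]((R ⋈[g=d] π[d](ρ[f/h](S)))) → 1

E1 and E2 produce the same multiset:
d | f | z | g
4 | 8 | p | 4

yes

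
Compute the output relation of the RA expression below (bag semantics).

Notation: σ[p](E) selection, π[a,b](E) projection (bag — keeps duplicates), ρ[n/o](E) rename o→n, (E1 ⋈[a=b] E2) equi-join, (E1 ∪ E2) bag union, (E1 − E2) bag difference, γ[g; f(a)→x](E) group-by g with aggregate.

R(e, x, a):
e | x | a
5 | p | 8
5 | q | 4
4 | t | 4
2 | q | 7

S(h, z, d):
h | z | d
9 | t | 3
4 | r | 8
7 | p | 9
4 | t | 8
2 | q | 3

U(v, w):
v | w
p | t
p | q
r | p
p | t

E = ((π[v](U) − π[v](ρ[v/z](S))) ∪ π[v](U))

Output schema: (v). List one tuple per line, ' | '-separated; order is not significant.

Per-node cardinality:
  U → 4
  π[v](U) → 4
  S → 5
  ρ[v/z](S) → 5
  π[v](ρ[v/z](S)) → 5
  (π[v](U) − π[v](ρ[v/z](S))) → 2
  U → 4
  π[v](U) → 4
  ((π[v](U) − π[v](ρ[v/z](S))) ∪ π[v](U)) → 6

== RESULT ==
v
p
p
p
p
p
r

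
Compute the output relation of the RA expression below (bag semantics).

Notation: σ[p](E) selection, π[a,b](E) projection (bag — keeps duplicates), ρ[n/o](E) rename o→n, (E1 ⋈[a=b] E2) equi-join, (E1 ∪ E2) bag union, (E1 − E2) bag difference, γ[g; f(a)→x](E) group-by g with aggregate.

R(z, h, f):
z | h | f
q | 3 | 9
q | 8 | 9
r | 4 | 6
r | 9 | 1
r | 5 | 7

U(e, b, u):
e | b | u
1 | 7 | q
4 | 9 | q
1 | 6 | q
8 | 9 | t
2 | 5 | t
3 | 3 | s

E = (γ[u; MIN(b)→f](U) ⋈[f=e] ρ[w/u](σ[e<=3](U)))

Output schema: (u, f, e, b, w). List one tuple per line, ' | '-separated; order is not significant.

Stepwise |·|:
  U → 6
  γ[u; MIN(b)→f](U) → 3
  U → 6
  σ[e<=3](U) → 4
  ρ[w/u](σ[e<=3](U)) → 4
  (γ[u; MIN(b)→f](U) ⋈[f=e] ρ[w/u](σ[e<=3](U))) → 1

== RESULT ==
u | f | e | b | w
s | 3 | 3 | 3 | s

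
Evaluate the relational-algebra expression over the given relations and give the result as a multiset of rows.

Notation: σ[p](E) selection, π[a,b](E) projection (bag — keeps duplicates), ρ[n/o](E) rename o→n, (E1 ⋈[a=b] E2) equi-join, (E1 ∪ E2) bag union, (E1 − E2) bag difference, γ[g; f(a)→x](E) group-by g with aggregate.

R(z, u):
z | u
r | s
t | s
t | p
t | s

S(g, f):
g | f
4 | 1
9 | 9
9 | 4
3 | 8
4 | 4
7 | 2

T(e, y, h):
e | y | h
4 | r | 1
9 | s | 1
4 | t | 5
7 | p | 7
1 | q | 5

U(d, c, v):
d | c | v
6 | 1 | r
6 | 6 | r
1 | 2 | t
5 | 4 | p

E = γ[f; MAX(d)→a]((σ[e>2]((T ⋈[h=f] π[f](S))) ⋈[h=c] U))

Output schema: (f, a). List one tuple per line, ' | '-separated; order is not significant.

Stepwise |·|:
  T → 5
  S → 6
  π[f](S) → 6
  (T ⋈[h=f] π[f](S)) → 2
  σ[e>2]((T ⋈[h=f] π[f](S))) → 2
  U → 4
  (σ[e>2]((T ⋈[h=f] π[f](S))) ⋈[h=c] U) → 2
  γ[f; MAX(d)→a]((σ[e>2]((T ⋈[h=f] π[f](S))) ⋈[h=c] U)) → 1

== RESULT ==
f | a
1 | 6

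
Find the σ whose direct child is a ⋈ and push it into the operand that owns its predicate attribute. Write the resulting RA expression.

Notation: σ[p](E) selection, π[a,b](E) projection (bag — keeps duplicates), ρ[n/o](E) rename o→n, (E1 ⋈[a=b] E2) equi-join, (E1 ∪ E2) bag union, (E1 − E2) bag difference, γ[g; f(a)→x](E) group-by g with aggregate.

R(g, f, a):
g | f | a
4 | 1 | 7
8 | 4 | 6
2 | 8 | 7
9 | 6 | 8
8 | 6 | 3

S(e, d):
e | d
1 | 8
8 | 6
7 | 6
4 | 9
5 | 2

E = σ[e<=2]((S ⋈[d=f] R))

σ filters on e, owned by the left side.
E' = (σ[e<=2](S) ⋈[d=f] R)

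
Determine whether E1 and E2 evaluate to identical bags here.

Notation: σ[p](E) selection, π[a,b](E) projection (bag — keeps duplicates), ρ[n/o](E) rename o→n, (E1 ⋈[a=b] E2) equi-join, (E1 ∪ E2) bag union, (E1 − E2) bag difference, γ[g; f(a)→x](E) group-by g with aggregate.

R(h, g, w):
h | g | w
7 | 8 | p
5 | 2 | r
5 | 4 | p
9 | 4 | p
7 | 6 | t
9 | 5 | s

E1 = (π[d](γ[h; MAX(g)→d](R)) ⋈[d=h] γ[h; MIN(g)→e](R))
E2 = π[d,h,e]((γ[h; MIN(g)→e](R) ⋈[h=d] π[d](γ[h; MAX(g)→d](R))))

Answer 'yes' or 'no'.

E1 row counts bottom-up:
  R → 6
  γ[h; MAX(g)→d](R) → 3
  π[d](γ[h; MAX(g)→d](R)) → 3
  R → 6
  γ[h; MIN(g)→e](R) → 3
  (π[d](γ[h; MAX(g)→d](R)) ⋈[d=h] γ[h; MIN(g)→e](R)) → 1
E2 row counts bottom-up:
  R → 6
  γ[h; MIN(g)→e](R) → 3
  R → 6
  γ[h; MAX(g)→d](R) → 3
  π[d](γ[h; MAX(g)→d](R)) → 3
  (γ[h; MIN(g)→e](R) ⋈[h=d] π[d](γ[h; MAX(g)→d](R))) → 1
  π[d,h,e]((γ[h; MIN(g)→e](R) ⋈[h=d] π[d](γ[h; MAX(g)→d](R)))) → 1

E1 and E2 produce the same multiset:
d | h | e
5 | 5 | 2

yes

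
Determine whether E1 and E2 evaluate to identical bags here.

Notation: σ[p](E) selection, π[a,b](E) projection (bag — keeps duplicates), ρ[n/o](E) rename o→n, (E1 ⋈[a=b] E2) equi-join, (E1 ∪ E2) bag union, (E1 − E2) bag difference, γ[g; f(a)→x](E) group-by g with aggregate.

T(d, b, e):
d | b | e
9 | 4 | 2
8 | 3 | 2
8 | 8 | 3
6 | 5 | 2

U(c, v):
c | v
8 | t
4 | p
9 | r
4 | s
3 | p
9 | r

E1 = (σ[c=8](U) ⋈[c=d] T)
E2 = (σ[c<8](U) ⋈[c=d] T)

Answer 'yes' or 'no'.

E1 per-node cardinality:
  U → 6
  σ[c=8](U) → 1
  T → 4
  (σ[c=8](U) ⋈[c=d] T) → 2
E2 per-node cardinality:
  U → 6
  σ[c<8](U) → 3
  T → 4
  (σ[c<8](U) ⋈[c=d] T) → 0

E1 result:
c | v | d | b | e
8 | t | 8 | 3 | 2
8 | t | 8 | 8 | 3
E2 result:
c | v | d | b | e
(0 rows)
Witness: (8, 't', 8, 8, 3) appears 1× in E1 but 0× in E2.

no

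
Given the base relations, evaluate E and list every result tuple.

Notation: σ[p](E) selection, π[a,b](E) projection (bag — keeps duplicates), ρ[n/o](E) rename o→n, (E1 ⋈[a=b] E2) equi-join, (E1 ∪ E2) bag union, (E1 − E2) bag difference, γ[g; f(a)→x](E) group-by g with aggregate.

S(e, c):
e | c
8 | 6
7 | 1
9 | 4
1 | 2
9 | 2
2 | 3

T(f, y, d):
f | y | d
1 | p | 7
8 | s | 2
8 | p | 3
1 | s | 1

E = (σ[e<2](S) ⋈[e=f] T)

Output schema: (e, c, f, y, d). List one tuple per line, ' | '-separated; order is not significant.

Row counts bottom-up:
  S → 6
  σ[e<2](S) → 1
  T → 4
  (σ[e<2](S) ⋈[e=f] T) → 2

== RESULT ==
e | c | f | y | d
1 | 2 | 1 | p | 7
1 | 2 | 1 | s | 1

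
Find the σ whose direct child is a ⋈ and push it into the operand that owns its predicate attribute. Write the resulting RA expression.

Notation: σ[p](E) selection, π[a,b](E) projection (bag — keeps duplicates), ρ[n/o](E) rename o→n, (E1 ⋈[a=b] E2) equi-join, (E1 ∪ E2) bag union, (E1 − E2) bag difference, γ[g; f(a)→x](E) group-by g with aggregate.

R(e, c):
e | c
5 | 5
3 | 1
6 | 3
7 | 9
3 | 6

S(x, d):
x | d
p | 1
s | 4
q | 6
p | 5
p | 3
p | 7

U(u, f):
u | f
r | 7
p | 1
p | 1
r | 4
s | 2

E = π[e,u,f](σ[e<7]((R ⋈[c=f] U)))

σ filters on e, owned by the left side.
E' = π[e,u,f]((σ[e<7](R) ⋈[c=f] U))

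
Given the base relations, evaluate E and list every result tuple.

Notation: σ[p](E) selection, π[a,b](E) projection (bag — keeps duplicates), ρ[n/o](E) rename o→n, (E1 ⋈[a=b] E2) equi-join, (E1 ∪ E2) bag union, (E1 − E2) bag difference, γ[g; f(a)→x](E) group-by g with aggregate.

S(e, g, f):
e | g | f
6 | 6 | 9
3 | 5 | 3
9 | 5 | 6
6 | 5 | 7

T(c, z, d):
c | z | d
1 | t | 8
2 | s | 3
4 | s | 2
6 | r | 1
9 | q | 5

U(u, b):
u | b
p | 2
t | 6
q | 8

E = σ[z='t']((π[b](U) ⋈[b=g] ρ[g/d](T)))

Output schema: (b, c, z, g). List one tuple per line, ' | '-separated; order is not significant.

Row counts bottom-up:
  U → 3
  π[b](U) → 3
  T → 5
  ρ[g/d](T) → 5
  (π[b](U) ⋈[b=g] ρ[g/d](T)) → 2
  σ[z='t']((π[b](U) ⋈[b=g] ρ[g/d](T))) → 1

== RESULT ==
b | c | z | g
8 | 1 | t | 8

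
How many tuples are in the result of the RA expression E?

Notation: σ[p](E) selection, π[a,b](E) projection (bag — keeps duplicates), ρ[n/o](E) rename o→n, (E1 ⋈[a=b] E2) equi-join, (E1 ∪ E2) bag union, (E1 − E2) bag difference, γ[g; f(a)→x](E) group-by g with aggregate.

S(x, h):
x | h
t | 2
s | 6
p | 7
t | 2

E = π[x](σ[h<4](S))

Stepwise |·|:
  S → 4
  σ[h<4](S) → 2
  π[x](σ[h<4](S)) → 2

|E| = 2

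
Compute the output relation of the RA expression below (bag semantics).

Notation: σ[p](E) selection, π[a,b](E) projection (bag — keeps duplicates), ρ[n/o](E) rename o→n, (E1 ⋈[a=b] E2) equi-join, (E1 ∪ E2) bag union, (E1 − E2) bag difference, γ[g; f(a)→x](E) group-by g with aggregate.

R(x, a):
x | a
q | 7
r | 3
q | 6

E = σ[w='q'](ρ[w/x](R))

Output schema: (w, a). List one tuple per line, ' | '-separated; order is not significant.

Per-node cardinality:
  R → 3
  ρ[w/x](R) → 3
  σ[w='q'](ρ[w/x](R)) → 2

== RESULT ==
w | a
q | 6
q | 7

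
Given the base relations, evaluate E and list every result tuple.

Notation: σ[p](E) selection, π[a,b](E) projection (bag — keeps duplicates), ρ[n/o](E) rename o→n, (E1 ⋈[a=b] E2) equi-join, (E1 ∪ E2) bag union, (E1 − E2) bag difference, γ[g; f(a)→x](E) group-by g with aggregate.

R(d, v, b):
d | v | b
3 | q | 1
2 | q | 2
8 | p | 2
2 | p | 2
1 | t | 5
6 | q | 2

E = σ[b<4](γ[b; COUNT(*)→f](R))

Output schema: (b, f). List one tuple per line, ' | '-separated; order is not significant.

Row counts bottom-up:
  R → 6
  γ[b; COUNT(*)→f](R) → 3
  σ[b<4](γ[b; COUNT(*)→f](R)) → 2

== RESULT ==
b | f
1 | 1
2 | 4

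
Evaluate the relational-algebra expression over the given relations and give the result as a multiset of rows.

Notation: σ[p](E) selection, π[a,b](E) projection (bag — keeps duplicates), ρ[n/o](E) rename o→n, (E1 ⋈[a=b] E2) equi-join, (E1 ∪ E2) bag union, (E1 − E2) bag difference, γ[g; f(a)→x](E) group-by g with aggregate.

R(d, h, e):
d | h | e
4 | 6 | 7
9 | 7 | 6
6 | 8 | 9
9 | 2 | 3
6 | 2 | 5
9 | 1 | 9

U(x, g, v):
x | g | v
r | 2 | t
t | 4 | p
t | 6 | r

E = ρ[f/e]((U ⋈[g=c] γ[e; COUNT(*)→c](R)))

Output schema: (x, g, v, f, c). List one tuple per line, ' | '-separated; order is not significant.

Stepwise |·|:
  U → 3
  R → 6
  γ[e; COUNT(*)→c](R) → 5
  (U ⋈[g=c] γ[e; COUNT(*)→c](R)) → 1
  ρ[f/e]((U ⋈[g=c] γ[e; COUNT(*)→c](R))) → 1

== RESULT ==
x | g | v | f | c
r | 2 | t | 9 | 2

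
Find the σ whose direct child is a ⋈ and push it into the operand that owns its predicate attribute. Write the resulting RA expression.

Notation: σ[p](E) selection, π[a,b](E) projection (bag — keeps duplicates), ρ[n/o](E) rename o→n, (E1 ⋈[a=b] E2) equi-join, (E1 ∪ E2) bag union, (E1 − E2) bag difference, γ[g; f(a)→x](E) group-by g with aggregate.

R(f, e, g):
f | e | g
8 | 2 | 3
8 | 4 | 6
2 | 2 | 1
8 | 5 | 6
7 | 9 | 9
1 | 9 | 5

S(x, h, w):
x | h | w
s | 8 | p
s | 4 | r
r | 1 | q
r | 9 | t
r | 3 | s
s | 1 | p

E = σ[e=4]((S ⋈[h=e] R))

σ filters on e, owned by the right side.
E' = (S ⋈[h=e] σ[e=4](R))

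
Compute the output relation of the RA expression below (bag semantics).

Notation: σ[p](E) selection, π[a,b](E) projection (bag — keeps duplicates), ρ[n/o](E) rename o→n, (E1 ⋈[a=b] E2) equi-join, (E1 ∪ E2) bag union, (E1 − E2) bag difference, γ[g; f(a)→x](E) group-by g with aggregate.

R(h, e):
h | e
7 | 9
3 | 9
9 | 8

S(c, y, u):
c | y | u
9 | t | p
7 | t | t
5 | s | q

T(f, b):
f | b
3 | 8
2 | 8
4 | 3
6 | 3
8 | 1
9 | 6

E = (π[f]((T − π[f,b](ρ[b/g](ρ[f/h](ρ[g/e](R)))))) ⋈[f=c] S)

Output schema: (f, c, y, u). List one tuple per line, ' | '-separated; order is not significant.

Stepwise |·|:
  T → 6
  R → 3
  ρ[g/e](R) → 3
  ρ[f/h](ρ[g/e](R)) → 3
  ρ[b/g](ρ[f/h](ρ[g/e](R))) → 3
  π[f,b](ρ[b/g](ρ[f/h](ρ[g/e](R)))) → 3
  (T − π[f,b](ρ[b/g](ρ[f/h](ρ[g/e](R))))) → 6
  π[f]((T − π[f,b](ρ[b/g](ρ[f/h](ρ[g/e](R)))))) → 6
  S → 3
  (π[f]((T − π[f,b](ρ[b/g](ρ[f/h](ρ[g/e](R)))))) ⋈[f=c] S) → 1

== RESULT ==
f | c | y | u
9 | 9 | t | p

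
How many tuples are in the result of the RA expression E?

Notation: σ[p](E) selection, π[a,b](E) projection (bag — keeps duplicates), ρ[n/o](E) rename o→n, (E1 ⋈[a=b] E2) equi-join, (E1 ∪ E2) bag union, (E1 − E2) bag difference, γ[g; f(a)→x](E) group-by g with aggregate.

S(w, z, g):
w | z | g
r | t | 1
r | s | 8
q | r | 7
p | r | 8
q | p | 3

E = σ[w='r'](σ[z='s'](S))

Stepwise |·|:
  S → 5
  σ[z='s'](S) → 1
  σ[w='r'](σ[z='s'](S)) → 1

|E| = 1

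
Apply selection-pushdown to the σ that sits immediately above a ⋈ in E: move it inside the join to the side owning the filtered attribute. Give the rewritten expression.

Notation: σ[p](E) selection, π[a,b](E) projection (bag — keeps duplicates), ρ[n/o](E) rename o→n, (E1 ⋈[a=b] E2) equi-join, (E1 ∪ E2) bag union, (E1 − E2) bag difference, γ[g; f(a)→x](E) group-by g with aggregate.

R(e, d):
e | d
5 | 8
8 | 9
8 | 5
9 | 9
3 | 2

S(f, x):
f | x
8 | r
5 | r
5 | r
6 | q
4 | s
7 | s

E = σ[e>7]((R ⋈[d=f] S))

σ filters on e, owned by the left side.
E' = (σ[e>7](R) ⋈[d=f] S)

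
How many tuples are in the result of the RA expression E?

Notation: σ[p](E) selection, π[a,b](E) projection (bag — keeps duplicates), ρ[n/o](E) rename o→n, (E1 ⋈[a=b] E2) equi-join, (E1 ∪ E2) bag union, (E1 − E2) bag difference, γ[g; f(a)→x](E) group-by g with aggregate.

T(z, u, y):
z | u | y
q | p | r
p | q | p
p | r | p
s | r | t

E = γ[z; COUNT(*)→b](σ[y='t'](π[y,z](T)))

Per-node cardinality:
  T → 4
  π[y,z](T) → 4
  σ[y='t'](π[y,z](T)) → 1
  γ[z; COUNT(*)→b](σ[y='t'](π[y,z](T))) → 1

|E| = 1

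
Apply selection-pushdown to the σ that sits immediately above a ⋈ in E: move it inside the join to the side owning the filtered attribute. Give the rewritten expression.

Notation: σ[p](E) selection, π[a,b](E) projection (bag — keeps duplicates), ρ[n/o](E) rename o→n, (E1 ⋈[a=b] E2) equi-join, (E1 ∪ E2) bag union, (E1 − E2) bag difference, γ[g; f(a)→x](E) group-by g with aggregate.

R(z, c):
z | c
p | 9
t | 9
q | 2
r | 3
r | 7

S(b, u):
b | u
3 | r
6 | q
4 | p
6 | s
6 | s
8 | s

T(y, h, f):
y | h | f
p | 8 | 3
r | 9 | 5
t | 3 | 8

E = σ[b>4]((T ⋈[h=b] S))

σ filters on b, owned by the right side.
E' = (T ⋈[h=b] σ[b>4](S))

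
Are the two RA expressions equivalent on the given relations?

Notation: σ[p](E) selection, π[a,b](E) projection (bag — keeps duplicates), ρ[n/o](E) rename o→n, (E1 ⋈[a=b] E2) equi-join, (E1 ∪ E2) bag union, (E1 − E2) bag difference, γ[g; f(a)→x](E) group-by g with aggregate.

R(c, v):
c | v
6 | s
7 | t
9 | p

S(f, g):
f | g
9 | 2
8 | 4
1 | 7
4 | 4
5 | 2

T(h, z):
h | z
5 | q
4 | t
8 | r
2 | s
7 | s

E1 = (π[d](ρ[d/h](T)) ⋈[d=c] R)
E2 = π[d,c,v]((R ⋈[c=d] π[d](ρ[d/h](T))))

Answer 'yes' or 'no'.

E1 stepwise |·|:
  T → 5
  ρ[d/h](T) → 5
  π[d](ρ[d/h](T)) → 5
  R → 3
  (π[d](ρ[d/h](T)) ⋈[d=c] R) → 1
E2 stepwise |·|:
  R → 3
  T → 5
  ρ[d/h](T) → 5
  π[d](ρ[d/h](T)) → 5
  (R ⋈[c=d] π[d](ρ[d/h](T))) → 1
  π[d,c,v]((R ⋈[c=d] π[d](ρ[d/h](T)))) → 1

E1 and E2 produce the same multiset:
d | c | v
7 | 7 | t

yes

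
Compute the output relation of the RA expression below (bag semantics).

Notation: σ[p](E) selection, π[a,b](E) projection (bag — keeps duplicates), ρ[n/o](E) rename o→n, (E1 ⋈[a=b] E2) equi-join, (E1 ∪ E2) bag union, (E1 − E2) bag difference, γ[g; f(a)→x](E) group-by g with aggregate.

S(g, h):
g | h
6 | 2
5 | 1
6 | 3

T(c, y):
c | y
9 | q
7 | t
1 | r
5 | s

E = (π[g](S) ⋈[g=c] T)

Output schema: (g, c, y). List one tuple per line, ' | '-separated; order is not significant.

Subexpression sizes:
  S → 3
  π[g](S) → 3
  T → 4
  (π[g](S) ⋈[g=c] T) → 1

== RESULT ==
g | c | y
5 | 5 | s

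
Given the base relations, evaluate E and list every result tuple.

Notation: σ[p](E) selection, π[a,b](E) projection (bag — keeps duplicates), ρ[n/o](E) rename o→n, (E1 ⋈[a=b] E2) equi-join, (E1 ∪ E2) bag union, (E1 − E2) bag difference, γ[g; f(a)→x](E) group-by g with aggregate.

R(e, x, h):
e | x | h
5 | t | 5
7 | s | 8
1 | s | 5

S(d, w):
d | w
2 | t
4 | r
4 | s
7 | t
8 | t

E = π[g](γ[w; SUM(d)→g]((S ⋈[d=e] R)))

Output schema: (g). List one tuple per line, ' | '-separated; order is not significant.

Stepwise |·|:
  S → 5
  R → 3
  (S ⋈[d=e] R) → 1
  γ[w; SUM(d)→g]((S ⋈[d=e] R)) → 1
  π[g](γ[w; SUM(d)→g]((S ⋈[d=e] R))) → 1

== RESULT ==
g
7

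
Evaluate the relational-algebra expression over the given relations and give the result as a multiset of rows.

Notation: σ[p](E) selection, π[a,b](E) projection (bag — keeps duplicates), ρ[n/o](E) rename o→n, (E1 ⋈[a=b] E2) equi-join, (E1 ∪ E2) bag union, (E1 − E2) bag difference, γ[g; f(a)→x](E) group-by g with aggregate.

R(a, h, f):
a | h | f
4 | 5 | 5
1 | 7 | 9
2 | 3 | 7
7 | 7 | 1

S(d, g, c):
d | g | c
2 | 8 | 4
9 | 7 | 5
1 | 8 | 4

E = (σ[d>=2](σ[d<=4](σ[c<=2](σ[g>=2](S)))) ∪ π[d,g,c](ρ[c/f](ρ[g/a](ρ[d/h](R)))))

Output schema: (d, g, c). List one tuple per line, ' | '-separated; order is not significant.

Row counts bottom-up:
  S → 3
  σ[g>=2](S) → 3
  σ[c<=2](σ[g>=2](S)) → 0
  σ[d<=4](σ[c<=2](σ[g>=2](S))) → 0
  σ[d>=2](σ[d<=4](σ[c<=2](σ[g>=2](S)))) → 0
  R → 4
  ρ[d/h](R) → 4
  ρ[g/a](ρ[d/h](R)) → 4
  ρ[c/f](ρ[g/a](ρ[d/h](R))) → 4
  π[d,g,c](ρ[c/f](ρ[g/a](ρ[d/h](R)))) → 4
  (σ[d>=2](σ[d<=4](σ[c<=2](σ[g>=2](S)))) ∪ π[d,g,c](ρ[c/f](ρ[g/a](ρ[d/h](R))))) → 4

== RESULT ==
d | g | c
3 | 2 | 7
5 | 4 | 5
7 | 1 | 9
7 | 7 | 1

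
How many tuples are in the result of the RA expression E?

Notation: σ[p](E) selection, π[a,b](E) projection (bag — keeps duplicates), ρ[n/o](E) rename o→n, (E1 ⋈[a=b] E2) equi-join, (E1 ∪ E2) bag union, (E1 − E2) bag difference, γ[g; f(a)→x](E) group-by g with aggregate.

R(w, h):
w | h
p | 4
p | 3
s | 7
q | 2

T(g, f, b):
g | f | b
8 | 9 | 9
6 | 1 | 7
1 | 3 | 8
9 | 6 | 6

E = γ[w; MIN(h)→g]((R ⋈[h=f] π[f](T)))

Subexpression sizes:
  R → 4
  T → 4
  π[f](T) → 4
  (R ⋈[h=f] π[f](T)) → 1
  γ[w; MIN(h)→g]((R ⋈[h=f] π[f](T))) → 1

|E| = 1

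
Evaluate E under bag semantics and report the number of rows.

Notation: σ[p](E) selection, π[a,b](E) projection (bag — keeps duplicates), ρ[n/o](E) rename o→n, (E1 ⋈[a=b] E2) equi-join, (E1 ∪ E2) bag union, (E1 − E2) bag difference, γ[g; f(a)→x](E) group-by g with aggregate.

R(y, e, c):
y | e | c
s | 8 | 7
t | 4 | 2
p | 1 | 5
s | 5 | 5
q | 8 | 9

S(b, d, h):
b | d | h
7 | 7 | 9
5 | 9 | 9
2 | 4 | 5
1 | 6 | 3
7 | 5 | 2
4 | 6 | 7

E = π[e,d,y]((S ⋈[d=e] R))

Stepwise |·|:
  S → 6
  R → 5
  (S ⋈[d=e] R) → 2
  π[e,d,y]((S ⋈[d=e] R)) → 2

|E| = 2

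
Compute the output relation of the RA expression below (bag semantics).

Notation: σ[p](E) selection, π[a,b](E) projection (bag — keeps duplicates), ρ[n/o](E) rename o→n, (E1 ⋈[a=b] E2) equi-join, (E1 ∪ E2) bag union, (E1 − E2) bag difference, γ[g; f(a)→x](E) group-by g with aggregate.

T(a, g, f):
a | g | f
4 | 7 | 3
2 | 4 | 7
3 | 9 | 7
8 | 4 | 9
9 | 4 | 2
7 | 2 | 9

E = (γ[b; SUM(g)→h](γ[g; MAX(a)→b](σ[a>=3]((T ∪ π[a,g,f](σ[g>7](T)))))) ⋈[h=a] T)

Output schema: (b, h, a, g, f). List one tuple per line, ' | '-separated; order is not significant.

Row counts bottom-up:
  T → 6
  T → 6
  σ[g>7](T) → 1
  π[a,g,f](σ[g>7](T)) → 1
  (T ∪ π[a,g,f](σ[g>7](T))) → 7
  σ[a>=3]((T ∪ π[a,g,f](σ[g>7](T)))) → 6
  γ[g; MAX(a)→b](σ[a>=3]((T ∪ π[a,g,f](σ[g>7](T))))) → 4
  γ[b; SUM(g)→h](γ[g; MAX(a)→b](σ[a>=3]((T ∪ π[a,g,f](σ[g>7](T)))))) → 4
  T → 6
  (γ[b; SUM(g)→h](γ[g; MAX(a)→b](σ[a>=3]((T ∪ π[a,g,f](σ[g>7](T)))))) ⋈[h=a] T) → 4

== RESULT ==
b | h | a | g | f
3 | 9 | 9 | 4 | 2
4 | 7 | 7 | 2 | 9
7 | 2 | 2 | 4 | 7
9 | 4 | 4 | 7 | 3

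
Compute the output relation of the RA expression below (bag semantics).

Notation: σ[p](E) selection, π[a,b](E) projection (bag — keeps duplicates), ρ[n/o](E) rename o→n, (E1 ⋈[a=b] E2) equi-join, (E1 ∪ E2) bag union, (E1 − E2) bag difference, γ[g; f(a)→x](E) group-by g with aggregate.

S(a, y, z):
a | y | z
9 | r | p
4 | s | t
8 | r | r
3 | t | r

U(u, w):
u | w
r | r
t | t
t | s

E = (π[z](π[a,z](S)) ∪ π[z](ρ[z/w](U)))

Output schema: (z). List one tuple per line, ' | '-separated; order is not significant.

Subexpression sizes:
  S → 4
  π[a,z](S) → 4
  π[z](π[a,z](S)) → 4
  U → 3
  ρ[z/w](U) → 3
  π[z](ρ[z/w](U)) → 3
  (π[z](π[a,z](S)) ∪ π[z](ρ[z/w](U))) → 7

== RESULT ==
z
p
r
r
r
s
t
t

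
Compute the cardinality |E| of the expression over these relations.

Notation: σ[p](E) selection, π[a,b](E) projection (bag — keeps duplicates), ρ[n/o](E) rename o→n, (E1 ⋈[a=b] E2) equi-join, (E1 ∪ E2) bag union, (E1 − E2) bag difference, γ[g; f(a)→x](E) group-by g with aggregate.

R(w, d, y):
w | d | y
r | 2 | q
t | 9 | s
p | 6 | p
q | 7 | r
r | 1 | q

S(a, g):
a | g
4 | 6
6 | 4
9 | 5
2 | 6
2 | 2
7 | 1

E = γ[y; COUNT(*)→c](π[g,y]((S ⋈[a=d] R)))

Stepwise |·|:
  S → 6
  R → 5
  (S ⋈[a=d] R) → 5
  π[g,y]((S ⋈[a=d] R)) → 5
  γ[y; COUNT(*)→c](π[g,y]((S ⋈[a=d] R))) → 4

|E| = 4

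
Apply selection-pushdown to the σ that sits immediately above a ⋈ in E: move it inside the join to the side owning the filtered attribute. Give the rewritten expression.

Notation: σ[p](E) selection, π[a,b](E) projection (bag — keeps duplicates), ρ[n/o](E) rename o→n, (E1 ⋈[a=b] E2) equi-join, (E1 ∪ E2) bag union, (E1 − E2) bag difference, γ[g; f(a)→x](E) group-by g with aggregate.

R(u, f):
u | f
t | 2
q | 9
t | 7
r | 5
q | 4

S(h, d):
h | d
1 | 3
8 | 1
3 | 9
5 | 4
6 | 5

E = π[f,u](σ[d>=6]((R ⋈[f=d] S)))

σ filters on d, owned by the right side.
E' = π[f,u]((R ⋈[f=d] σ[d>=6](S)))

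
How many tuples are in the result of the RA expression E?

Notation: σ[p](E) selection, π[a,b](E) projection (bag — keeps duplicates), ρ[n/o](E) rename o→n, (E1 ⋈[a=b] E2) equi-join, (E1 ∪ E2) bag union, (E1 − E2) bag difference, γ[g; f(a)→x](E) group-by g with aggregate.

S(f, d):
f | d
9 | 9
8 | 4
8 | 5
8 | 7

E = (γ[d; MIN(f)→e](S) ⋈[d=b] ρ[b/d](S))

Stepwise |·|:
  S → 4
  γ[d; MIN(f)→e](S) → 4
  S → 4
  ρ[b/d](S) → 4
  (γ[d; MIN(f)→e](S) ⋈[d=b] ρ[b/d](S)) → 4

|E| = 4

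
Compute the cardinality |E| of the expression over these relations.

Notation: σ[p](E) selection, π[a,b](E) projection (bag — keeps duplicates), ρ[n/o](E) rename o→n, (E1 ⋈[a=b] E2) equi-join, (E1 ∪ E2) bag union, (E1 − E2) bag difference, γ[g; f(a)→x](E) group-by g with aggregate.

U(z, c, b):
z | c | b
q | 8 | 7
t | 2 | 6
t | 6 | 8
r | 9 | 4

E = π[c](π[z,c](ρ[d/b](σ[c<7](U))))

Stepwise |·|:
  U → 4
  σ[c<7](U) → 2
  ρ[d/b](σ[c<7](U)) → 2
  π[z,c](ρ[d/b](σ[c<7](U))) → 2
  π[c](π[z,c](ρ[d/b](σ[c<7](U)))) → 2

|E| = 2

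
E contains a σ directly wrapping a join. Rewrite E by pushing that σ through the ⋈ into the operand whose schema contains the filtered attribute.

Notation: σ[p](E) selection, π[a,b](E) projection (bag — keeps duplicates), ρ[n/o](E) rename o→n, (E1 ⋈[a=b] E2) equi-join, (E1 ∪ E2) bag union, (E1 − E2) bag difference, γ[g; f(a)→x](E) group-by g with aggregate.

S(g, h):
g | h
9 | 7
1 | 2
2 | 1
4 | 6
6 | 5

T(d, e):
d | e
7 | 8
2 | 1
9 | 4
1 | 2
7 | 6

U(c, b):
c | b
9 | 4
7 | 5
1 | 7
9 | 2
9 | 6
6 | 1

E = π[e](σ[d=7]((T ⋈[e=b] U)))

σ filters on d, owned by the left side.
E' = π[e]((σ[d=7](T) ⋈[e=b] U))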